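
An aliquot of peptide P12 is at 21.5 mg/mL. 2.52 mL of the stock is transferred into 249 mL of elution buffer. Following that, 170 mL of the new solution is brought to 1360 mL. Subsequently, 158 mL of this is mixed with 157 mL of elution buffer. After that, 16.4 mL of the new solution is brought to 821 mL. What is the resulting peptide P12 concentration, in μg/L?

Overall dilution factor = 99.81 × 8 × 1.994 × 50.06 = 7.97 × 10⁴.
21.5 mg/mL / 7.97 × 10⁴ = 2.70 × 10⁻⁴ mg/mL = 270 μg/L.

270 μg/L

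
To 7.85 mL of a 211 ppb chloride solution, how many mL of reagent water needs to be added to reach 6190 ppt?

260 mL

6190 ppt = 6.19 ppb.
V₂ = C₁V₁/C₂ = 211 × 7.85 / 6.19 = 268 mL.
Diluent to add = V₂ − V₁ = 268 − 7.85 = 260 mL.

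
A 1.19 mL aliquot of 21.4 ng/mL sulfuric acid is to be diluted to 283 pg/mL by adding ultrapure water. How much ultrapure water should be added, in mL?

88.8 mL

283 pg/mL = 0.283 ng/mL.
V₂ = C₁V₁/C₂ = 21.4 × 1.19 / 0.283 = 90.0 mL.
Diluent to add = V₂ − V₁ = 90.0 − 1.19 = 88.8 mL.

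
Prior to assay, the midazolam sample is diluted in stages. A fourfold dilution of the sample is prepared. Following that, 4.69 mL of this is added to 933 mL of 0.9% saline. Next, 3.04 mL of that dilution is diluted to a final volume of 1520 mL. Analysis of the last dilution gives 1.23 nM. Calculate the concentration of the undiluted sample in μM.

492 μM

Overall dilution factor = 4 × 199.9 × 500 = 4.00 × 10⁵.
Original = 1.23 nM × 4.00 × 10⁵ = 4.92 × 10⁵ nM = 492 μM.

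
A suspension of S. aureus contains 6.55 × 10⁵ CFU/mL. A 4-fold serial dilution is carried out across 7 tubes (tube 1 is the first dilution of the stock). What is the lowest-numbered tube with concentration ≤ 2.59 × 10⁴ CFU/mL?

tube 3

Tube n has concentration 6.55 × 10⁵ CFU/mL / 4ⁿ.
Need 4ⁿ ≥ 6.55 × 10⁵ CFU/mL / 2.59 × 10⁴ CFU/mL = 25.3, so n ≥ 2.33.
First such tube: n = 3.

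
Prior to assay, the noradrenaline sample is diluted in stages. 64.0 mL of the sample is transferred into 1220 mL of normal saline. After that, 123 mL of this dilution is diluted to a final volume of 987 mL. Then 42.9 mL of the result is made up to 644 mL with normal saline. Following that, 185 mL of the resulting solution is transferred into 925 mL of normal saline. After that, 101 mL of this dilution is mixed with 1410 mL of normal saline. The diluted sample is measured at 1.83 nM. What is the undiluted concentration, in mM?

Overall dilution factor = 20.06 × 8.024 × 15.01 × 6 × 14.96 = 2.17 × 10⁵.
Original = 1.83 nM × 2.17 × 10⁵ = 3.97 × 10⁵ nM = 0.397 mM.

0.397 mM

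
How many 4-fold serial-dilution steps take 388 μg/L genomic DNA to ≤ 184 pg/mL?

Need 4ⁿ ≥ 2109, so n ≥ log(2109)/log(4) = 5.52.
Minimum whole steps: n = 6.

6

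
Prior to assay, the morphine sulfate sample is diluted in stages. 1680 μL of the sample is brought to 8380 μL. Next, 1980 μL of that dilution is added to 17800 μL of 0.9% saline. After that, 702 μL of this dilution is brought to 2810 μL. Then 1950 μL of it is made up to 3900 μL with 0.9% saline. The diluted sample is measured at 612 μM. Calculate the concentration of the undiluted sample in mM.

244 mM

Overall dilution factor = 4.988 × 9.990 × 4.003 × 2 = 399.
Original = 612 μM × 399 = 2.44 × 10⁵ μM = 244 mM.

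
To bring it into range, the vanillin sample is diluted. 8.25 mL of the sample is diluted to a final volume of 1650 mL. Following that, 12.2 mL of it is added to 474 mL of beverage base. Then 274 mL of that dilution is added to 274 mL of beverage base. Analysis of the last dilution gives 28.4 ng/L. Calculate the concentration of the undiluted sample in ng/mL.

Overall dilution factor = 200 × 39.85 × 2 = 1.59 × 10⁴.
Original = 28.4 ng/L × 1.59 × 10⁴ = 4.53 × 10⁵ ng/L = 453 ng/mL.

453 ng/mL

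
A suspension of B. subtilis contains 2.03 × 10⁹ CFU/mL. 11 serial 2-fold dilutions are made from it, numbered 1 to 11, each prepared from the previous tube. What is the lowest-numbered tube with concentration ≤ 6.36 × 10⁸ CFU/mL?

tube 2

Tube n has concentration 2.03 × 10⁹ CFU/mL / 2ⁿ.
Need 2ⁿ ≥ 2.03 × 10⁹ CFU/mL / 6.36 × 10⁸ CFU/mL = 3.19, so n ≥ 1.67.
First such tube: n = 2.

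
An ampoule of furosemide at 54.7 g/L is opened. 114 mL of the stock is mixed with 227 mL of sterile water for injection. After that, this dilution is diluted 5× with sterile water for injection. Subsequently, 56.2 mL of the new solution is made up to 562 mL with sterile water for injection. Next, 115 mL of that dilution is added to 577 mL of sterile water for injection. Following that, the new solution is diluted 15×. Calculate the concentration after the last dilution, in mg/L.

4.05 mg/L

Overall dilution factor = 2.991 × 5 × 10 × 6.017 × 15 = 1.35 × 10⁴.
54.7 g/L / 1.35 × 10⁴ = 4.05 × 10⁻³ g/L = 4.05 mg/L.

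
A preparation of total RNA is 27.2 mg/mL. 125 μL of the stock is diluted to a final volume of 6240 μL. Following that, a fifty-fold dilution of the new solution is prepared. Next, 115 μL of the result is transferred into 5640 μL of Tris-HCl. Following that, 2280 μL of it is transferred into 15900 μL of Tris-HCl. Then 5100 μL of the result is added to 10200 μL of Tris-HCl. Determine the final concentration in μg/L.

9.10 μg/L

Overall dilution factor = 49.92 × 50 × 50.04 × 7.974 × 3 = 2.99 × 10⁶.
27.2 mg/mL / 2.99 × 10⁶ = 9.10 × 10⁻⁶ mg/mL = 9.10 μg/L.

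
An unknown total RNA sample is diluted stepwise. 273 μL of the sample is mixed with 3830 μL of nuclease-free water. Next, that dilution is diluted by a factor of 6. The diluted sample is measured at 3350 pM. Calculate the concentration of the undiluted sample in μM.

Overall dilution factor = 15.03 × 6 = 90.2.
Original = 3350 pM × 90.2 = 3.02 × 10⁵ pM = 0.302 μM.

0.302 μM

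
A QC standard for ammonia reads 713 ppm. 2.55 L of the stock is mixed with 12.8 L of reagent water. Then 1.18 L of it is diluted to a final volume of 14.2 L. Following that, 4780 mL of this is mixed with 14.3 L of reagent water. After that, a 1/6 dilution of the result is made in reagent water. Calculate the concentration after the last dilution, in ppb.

411 ppb

Overall dilution factor = 6.020 × 12.03 × 3.992 × 6 = 1735.
713 ppm / 1735 = 0.411 ppm = 411 ppb.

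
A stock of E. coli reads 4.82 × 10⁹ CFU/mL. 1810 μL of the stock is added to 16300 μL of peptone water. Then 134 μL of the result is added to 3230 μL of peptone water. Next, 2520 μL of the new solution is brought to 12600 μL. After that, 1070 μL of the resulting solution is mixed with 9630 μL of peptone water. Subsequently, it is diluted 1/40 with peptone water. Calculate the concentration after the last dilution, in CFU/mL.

Overall dilution factor = 10.01 × 25.10 × 5 × 10 × 40 = 5.02 × 10⁵.
4.82 × 10⁹ CFU/mL / 5.02 × 10⁵ = 9590 CFU/mL.

9590 CFU/mL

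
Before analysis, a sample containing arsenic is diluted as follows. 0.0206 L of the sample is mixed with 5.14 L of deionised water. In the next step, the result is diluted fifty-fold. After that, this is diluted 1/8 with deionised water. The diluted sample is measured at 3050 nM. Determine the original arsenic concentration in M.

Overall dilution factor = 250.5 × 50 × 8 = 1.00 × 10⁵.
Original = 3050 nM × 1.00 × 10⁵ = 3.06 × 10⁸ nM = 0.306 M.

0.306 M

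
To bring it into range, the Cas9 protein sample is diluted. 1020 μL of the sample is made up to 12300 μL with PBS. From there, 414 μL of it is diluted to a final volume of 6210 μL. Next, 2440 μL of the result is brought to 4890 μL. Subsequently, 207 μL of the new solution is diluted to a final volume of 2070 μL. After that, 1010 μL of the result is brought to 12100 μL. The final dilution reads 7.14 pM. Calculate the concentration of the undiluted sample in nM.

Overall dilution factor = 12.06 × 15 × 2.004 × 10 × 11.98 = 4.34 × 10⁴.
Original = 7.14 pM × 4.34 × 10⁴ = 3.10 × 10⁵ pM = 310 nM.

310 nM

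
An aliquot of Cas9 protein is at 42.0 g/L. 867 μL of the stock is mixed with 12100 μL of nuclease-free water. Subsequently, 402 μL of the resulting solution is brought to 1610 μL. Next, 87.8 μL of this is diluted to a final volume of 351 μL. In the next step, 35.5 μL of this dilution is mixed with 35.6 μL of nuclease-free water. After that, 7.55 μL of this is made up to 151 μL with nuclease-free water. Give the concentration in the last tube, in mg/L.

Overall dilution factor = 14.96 × 4.005 × 3.998 × 2.003 × 20 = 9592.
42.0 g/L / 9592 = 4.38 × 10⁻³ g/L = 4.38 mg/L.

4.38 mg/L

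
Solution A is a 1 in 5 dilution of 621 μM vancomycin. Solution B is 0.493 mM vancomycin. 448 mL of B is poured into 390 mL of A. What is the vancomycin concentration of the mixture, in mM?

0.321 mM

C_A = 621 μM / 5 = 124 μM.
C_B = 0.493 mM = 493 μM.
C_mix = (C_A·V_A + C_B·V_B)/(V_A + V_B) = (124×390 + 493×448) / 838.0 = 321 μM = 0.321 mM.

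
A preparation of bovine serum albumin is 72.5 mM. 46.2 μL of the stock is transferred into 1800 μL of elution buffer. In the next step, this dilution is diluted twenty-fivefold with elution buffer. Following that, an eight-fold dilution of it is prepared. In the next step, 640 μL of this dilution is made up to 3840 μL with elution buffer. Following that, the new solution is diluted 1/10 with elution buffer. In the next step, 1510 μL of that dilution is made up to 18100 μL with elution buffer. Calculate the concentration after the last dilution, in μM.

Overall dilution factor = 39.96 × 25 × 8 × 6 × 10 × 11.99 = 5.75 × 10⁶.
72.5 mM / 5.75 × 10⁶ = 1.26 × 10⁻⁵ mM = 0.0126 μM.

0.0126 μM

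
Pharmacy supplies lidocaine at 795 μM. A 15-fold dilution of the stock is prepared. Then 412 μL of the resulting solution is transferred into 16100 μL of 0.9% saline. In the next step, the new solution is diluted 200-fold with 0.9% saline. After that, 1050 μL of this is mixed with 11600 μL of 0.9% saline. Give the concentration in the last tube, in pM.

Overall dilution factor = 15 × 40.08 × 200 × 12.05 = 1.45 × 10⁶.
795 μM / 1.45 × 10⁶ = 5.49 × 10⁻⁴ μM = 549 pM.

549 pM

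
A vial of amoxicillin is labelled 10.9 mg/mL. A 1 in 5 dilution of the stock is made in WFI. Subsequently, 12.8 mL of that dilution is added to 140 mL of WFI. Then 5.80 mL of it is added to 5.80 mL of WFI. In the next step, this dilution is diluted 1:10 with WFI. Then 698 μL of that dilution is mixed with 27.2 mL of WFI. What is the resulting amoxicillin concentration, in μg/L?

228 μg/L

Overall dilution factor = 5 × 11.94 × 2 × 10 × 39.97 = 4.77 × 10⁴.
10.9 mg/mL / 4.77 × 10⁴ = 2.28 × 10⁻⁴ mg/mL = 228 μg/L.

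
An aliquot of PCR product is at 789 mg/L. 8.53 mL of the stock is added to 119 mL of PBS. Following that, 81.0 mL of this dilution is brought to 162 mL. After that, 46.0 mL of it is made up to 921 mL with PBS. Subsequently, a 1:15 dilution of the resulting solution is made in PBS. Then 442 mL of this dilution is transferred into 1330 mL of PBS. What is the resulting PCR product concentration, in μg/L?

Overall dilution factor = 14.95 × 2 × 20.02 × 15 × 4.009 = 3.60 × 10⁴.
789 mg/L / 3.60 × 10⁴ = 0.0219 mg/L = 21.9 μg/L.

21.9 μg/L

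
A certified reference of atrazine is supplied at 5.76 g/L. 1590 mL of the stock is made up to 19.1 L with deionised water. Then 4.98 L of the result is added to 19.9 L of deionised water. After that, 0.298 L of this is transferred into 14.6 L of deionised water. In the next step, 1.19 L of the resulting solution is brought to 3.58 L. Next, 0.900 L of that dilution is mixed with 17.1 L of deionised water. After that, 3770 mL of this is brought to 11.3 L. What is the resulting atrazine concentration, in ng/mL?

10.6 ng/mL

Overall dilution factor = 12.01 × 4.996 × 49.99 × 3.008 × 20 × 2.997 = 5.41 × 10⁵.
5.76 g/L / 5.41 × 10⁵ = 1.06 × 10⁻⁵ g/L = 10.6 ng/mL.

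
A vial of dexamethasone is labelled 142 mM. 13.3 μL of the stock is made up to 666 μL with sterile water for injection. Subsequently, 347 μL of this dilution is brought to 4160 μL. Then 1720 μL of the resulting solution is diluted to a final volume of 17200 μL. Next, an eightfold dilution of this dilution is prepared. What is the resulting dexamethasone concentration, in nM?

Overall dilution factor = 50.08 × 11.99 × 10 × 8 = 4.80 × 10⁴.
142 mM / 4.80 × 10⁴ = 2.96 × 10⁻³ mM = 2960 nM.

2960 nM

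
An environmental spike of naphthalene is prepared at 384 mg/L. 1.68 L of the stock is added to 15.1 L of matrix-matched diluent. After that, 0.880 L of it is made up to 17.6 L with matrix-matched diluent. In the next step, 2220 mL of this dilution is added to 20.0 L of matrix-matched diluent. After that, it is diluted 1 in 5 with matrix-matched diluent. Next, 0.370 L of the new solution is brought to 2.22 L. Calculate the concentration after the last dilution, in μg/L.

Overall dilution factor = 9.988 × 20 × 10.01 × 5 × 6 = 6.00 × 10⁴.
384 mg/L / 6.00 × 10⁴ = 6.40 × 10⁻³ mg/L = 6.40 μg/L.

6.40 μg/L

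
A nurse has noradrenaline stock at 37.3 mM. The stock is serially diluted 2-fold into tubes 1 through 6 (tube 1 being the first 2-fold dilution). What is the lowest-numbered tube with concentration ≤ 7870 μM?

tube 3

Tube n has concentration 37.3 mM / 2ⁿ.
Need 2ⁿ ≥ 37.3 mM / 7870 μM = 4.74, so n ≥ 2.24.
First such tube: n = 3.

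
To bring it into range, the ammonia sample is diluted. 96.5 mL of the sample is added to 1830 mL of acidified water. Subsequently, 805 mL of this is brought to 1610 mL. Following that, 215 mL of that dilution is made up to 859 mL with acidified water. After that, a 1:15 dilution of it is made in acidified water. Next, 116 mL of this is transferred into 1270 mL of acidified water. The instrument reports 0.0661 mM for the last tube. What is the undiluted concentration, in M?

Overall dilution factor = 19.96 × 2 × 3.995 × 15 × 11.95 = 2.86 × 10⁴.
Original = 0.0661 mM × 2.86 × 10⁴ = 1890 mM = 1.89 M.

1.89 M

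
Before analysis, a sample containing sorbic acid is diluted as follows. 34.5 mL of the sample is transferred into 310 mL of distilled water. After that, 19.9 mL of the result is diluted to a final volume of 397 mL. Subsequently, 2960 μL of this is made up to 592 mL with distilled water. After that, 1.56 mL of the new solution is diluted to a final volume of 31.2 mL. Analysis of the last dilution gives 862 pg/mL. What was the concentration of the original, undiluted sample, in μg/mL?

Overall dilution factor = 9.986 × 19.95 × 200 × 20 = 7.97 × 10⁵.
Original = 862 pg/mL × 7.97 × 10⁵ = 6.87 × 10⁸ pg/mL = 687 μg/mL.

687 μg/mL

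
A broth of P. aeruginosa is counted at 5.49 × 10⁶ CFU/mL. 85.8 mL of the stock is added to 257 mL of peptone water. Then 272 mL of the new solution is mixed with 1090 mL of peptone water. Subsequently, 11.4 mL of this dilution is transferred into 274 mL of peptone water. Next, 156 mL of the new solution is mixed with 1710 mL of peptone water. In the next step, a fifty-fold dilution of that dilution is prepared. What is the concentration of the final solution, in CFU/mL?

18.3 CFU/mL

Overall dilution factor = 3.995 × 5.007 × 25.04 × 11.96 × 50 = 3.00 × 10⁵.
5.49 × 10⁶ CFU/mL / 3.00 × 10⁵ = 18.3 CFU/mL.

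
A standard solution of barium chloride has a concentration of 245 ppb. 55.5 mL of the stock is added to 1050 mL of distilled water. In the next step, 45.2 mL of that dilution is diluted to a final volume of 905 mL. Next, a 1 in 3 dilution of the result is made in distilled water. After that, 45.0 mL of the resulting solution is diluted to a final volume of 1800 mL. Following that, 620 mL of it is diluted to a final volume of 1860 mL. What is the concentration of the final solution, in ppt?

1.71 ppt

Overall dilution factor = 19.92 × 20.02 × 3 × 40 × 3 = 1.44 × 10⁵.
245 ppb / 1.44 × 10⁵ = 1.71 × 10⁻³ ppb = 1.71 ppt.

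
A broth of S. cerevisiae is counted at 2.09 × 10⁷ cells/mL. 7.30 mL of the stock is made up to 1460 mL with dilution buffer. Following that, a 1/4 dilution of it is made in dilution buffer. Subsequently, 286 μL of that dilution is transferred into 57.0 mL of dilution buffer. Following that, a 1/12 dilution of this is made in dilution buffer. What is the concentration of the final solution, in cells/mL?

10.9 cells/mL

Overall dilution factor = 200 × 4 × 200.3 × 12 = 1.92 × 10⁶.
2.09 × 10⁷ cells/mL / 1.92 × 10⁶ = 10.9 cells/mL.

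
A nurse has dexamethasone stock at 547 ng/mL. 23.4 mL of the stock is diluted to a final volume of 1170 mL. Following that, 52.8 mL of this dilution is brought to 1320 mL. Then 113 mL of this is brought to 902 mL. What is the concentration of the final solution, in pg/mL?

54.8 pg/mL

Overall dilution factor = 50 × 25 × 7.982 = 9978.
547 ng/mL / 9978 = 0.0548 ng/mL = 54.8 pg/mL.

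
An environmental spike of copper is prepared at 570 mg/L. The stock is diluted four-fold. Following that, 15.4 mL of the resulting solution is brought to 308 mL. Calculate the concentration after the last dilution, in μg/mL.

7.13 μg/mL

Overall dilution factor = 4 × 20 = 80.0.
570 mg/L / 80.0 = 7.12 mg/L = 7.13 μg/mL.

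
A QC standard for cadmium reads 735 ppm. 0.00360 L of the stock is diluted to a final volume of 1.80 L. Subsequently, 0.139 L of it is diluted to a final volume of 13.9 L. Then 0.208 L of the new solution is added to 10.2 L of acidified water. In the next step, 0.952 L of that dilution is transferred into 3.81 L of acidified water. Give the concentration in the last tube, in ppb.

0.0587 ppb

Overall dilution factor = 500 × 100 × 50.04 × 5.002 = 1.25 × 10⁷.
735 ppm / 1.25 × 10⁷ = 5.87 × 10⁻⁵ ppm = 0.0587 ppb.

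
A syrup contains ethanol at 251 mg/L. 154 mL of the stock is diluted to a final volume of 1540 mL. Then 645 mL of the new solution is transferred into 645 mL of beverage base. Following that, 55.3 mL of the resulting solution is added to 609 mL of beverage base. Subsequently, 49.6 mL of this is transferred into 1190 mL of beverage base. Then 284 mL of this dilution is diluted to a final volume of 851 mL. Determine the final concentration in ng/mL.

14.0 ng/mL

Overall dilution factor = 10 × 2 × 12.01 × 24.99 × 2.996 = 1.80 × 10⁴.
251 mg/L / 1.80 × 10⁴ = 0.0140 mg/L = 14.0 ng/mL.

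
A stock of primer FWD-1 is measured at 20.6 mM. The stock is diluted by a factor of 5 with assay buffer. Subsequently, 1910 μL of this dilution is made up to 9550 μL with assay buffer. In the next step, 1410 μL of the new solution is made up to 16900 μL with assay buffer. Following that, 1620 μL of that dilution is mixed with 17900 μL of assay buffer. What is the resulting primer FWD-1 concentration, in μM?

Overall dilution factor = 5 × 5 × 11.99 × 12.05 = 3611.
20.6 mM / 3611 = 5.71 × 10⁻³ mM = 5.71 μM.

5.71 μM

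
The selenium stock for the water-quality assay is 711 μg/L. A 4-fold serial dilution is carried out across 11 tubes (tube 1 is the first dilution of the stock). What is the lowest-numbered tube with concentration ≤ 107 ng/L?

Tube n has concentration 711 μg/L / 4ⁿ.
Need 4ⁿ ≥ 711 μg/L / 107 ng/L = 6645, so n ≥ 6.35.
First such tube: n = 7.

tube 7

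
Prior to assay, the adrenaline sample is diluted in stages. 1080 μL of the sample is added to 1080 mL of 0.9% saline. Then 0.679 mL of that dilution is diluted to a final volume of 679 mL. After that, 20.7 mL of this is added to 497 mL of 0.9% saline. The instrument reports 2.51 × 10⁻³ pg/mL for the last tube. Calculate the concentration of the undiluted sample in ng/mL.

62.8 ng/mL

Overall dilution factor = 1001 × 1000 × 25.01 = 2.50 × 10⁷.
Original = 2.51 × 10⁻³ pg/mL × 2.50 × 10⁷ = 6.28 × 10⁴ pg/mL = 62.8 ng/mL.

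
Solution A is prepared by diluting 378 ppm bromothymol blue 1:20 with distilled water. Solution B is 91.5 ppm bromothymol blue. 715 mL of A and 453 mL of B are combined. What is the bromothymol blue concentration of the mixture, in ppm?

C_A = 378 ppm / 20 = 18.9 ppm.
C_mix = (C_A·V_A + C_B·V_B)/(V_A + V_B) = (18.9×715 + 91.5×453) / 1168 = 47.1 ppm.

47.1 ppm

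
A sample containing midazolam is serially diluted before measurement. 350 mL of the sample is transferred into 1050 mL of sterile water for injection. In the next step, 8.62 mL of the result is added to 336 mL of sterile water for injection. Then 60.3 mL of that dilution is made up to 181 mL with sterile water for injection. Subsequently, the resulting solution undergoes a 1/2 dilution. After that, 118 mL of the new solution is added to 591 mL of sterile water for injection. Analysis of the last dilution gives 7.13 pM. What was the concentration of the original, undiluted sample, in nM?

Overall dilution factor = 4 × 39.98 × 3.002 × 2 × 6.008 = 5768.
Original = 7.13 pM × 5768 = 4.11 × 10⁴ pM = 41.1 nM.

41.1 nM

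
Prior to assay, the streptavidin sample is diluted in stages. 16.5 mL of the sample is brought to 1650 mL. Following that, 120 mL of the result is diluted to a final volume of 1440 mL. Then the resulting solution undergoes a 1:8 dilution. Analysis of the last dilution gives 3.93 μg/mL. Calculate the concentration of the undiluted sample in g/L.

Overall dilution factor = 100 × 12 × 8 = 9600.
Original = 3.93 μg/mL × 9600 = 3.77 × 10⁴ μg/mL = 37.7 g/L.

37.7 g/L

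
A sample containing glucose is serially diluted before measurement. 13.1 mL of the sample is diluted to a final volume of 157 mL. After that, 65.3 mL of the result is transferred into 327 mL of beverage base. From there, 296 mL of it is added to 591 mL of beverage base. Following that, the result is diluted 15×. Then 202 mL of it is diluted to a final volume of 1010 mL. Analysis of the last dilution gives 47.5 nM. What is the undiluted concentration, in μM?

769 μM

Overall dilution factor = 11.98 × 6.008 × 2.997 × 15 × 5 = 1.62 × 10⁴.
Original = 47.5 nM × 1.62 × 10⁴ = 7.69 × 10⁵ nM = 769 μM.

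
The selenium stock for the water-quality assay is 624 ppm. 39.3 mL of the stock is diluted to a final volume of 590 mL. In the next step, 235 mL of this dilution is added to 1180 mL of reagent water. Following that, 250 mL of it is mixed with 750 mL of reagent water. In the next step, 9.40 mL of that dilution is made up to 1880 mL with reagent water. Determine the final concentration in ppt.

8630 ppt

Overall dilution factor = 15.01 × 6.021 × 4 × 200 = 7.23 × 10⁴.
624 ppm / 7.23 × 10⁴ = 8.63 × 10⁻³ ppm = 8630 ppt.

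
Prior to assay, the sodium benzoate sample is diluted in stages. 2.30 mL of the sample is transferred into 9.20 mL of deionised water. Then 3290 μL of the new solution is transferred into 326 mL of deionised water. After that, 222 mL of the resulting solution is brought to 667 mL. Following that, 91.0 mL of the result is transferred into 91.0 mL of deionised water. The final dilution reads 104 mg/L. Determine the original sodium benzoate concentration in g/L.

Overall dilution factor = 5 × 100.1 × 3.005 × 2 = 3007.
Original = 104 mg/L × 3007 = 3.13 × 10⁵ mg/L = 313 g/L.

313 g/L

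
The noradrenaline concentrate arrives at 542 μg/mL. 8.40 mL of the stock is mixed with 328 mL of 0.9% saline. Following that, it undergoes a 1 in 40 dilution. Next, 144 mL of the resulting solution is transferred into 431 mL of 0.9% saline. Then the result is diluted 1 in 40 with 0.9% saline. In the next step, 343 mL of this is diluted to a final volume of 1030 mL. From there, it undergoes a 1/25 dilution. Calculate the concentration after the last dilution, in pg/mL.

28.2 pg/mL

Overall dilution factor = 40.05 × 40 × 3.993 × 40 × 3.003 × 25 = 1.92 × 10⁷.
542 μg/mL / 1.92 × 10⁷ = 2.82 × 10⁻⁵ μg/mL = 28.2 pg/mL.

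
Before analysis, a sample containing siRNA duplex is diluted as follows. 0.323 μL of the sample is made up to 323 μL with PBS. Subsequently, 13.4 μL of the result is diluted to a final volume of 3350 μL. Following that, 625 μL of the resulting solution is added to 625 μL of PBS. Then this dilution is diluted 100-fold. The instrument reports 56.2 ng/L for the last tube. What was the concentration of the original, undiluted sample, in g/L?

2.81 g/L

Overall dilution factor = 1000 × 250 × 2 × 100 = 5.00 × 10⁷.
Original = 56.2 ng/L × 5.00 × 10⁷ = 2.81 × 10⁹ ng/L = 2.81 g/L.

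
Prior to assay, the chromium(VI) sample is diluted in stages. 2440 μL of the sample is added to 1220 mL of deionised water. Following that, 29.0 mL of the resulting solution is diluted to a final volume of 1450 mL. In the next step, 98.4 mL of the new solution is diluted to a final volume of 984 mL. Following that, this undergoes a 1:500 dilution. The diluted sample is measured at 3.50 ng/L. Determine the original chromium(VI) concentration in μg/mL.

Overall dilution factor = 501 × 50 × 10 × 500 = 1.25 × 10⁸.
Original = 3.50 ng/L × 1.25 × 10⁸ = 4.38 × 10⁸ ng/L = 438 μg/mL.

438 μg/mL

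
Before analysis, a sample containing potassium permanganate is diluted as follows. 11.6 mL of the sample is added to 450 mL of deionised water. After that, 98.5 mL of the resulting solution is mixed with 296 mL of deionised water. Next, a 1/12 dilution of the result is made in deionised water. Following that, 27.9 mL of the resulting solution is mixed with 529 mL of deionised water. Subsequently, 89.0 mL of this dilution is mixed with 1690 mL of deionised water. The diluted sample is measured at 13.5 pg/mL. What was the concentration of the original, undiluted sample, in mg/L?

10.3 mg/L

Overall dilution factor = 39.79 × 4.005 × 12 × 19.96 × 19.99 = 7.63 × 10⁵.
Original = 13.5 pg/mL × 7.63 × 10⁵ = 1.03 × 10⁷ pg/mL = 10.3 mg/L.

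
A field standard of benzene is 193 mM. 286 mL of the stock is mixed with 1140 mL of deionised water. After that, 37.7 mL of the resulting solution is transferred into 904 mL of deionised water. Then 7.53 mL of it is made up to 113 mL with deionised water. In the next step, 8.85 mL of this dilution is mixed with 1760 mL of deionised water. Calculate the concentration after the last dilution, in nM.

517 nM

Overall dilution factor = 4.986 × 24.98 × 15.01 × 199.9 = 3.74 × 10⁵.
193 mM / 3.74 × 10⁵ = 5.17 × 10⁻⁴ mM = 517 nM.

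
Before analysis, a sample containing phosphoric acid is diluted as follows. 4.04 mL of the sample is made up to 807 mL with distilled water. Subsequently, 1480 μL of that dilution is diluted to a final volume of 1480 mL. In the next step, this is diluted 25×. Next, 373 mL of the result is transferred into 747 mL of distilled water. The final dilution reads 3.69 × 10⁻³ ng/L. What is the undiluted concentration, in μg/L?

Overall dilution factor = 199.8 × 1000 × 25 × 3.003 = 1.50 × 10⁷.
Original = 3.69 × 10⁻³ ng/L × 1.50 × 10⁷ = 5.53 × 10⁴ ng/L = 55.3 μg/L.

55.3 μg/L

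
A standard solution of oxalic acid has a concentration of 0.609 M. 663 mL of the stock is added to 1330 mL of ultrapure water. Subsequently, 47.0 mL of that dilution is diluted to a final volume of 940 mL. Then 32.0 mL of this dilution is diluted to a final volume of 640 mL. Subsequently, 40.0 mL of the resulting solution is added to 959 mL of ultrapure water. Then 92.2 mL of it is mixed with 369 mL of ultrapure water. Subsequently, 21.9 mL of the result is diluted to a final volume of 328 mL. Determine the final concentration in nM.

Overall dilution factor = 3.006 × 20 × 20 × 24.98 × 5.002 × 14.98 = 2.25 × 10⁶.
0.609 M / 2.25 × 10⁶ = 2.71 × 10⁻⁷ M = 271 nM.

271 nM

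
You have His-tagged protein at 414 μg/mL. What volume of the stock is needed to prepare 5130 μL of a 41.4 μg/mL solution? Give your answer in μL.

513 μL

V₁ = C₂V₂/C₁ = 41.4 × 5130 / 414 = 513 μL.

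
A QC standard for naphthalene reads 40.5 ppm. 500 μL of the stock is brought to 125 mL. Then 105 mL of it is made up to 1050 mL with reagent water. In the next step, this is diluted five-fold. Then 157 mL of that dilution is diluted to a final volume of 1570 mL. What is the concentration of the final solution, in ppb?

Overall dilution factor = 250 × 10 × 5 × 10 = 1.25 × 10⁵.
40.5 ppm / 1.25 × 10⁵ = 3.24 × 10⁻⁴ ppm = 0.324 ppb.

0.324 ppb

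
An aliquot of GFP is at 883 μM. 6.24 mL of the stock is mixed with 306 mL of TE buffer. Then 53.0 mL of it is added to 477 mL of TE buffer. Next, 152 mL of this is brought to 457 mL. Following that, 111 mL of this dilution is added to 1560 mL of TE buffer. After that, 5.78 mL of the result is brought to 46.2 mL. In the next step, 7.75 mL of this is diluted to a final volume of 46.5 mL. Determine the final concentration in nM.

0.813 nM

Overall dilution factor = 50.04 × 10 × 3.007 × 15.05 × 7.993 × 6 = 1.09 × 10⁶.
883 μM / 1.09 × 10⁶ = 8.13 × 10⁻⁴ μM = 0.813 nM.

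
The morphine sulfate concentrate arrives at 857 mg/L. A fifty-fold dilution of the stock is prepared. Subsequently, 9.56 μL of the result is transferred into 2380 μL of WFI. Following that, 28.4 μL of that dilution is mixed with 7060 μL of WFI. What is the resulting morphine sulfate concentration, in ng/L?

275 ng/L

Overall dilution factor = 50 × 250.0 × 249.6 = 3.12 × 10⁶.
857 mg/L / 3.12 × 10⁶ = 2.75 × 10⁻⁴ mg/L = 275 ng/L.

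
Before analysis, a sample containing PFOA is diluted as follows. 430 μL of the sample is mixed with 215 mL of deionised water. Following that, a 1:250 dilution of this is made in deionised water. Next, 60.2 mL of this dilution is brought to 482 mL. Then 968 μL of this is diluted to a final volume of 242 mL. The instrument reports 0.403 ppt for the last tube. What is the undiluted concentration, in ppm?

101 ppm

Overall dilution factor = 501 × 250 × 8.007 × 250 = 2.51 × 10⁸.
Original = 0.403 ppt × 2.51 × 10⁸ = 1.01 × 10⁸ ppt = 101 ppm.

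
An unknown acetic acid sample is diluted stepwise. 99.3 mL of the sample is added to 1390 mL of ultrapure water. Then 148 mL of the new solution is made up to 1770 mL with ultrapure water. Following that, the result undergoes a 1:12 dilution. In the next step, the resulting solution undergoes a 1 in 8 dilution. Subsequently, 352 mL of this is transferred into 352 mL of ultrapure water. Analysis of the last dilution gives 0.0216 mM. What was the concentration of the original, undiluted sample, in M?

0.744 M

Overall dilution factor = 15.00 × 11.96 × 12 × 8 × 2 = 3.44 × 10⁴.
Original = 0.0216 mM × 3.44 × 10⁴ = 744 mM = 0.744 M.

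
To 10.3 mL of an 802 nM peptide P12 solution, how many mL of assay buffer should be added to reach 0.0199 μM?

0.0199 μM = 19.9 nM.
V₂ = C₁V₁/C₂ = 802 × 10.3 / 19.9 = 415 mL.
Diluent to add = V₂ − V₁ = 415 − 10.3 = 405 mL.

405 mL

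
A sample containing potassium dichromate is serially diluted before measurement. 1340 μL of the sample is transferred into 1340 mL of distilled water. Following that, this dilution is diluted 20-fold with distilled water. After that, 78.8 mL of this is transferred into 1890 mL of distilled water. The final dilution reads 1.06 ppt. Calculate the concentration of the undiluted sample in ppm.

0.530 ppm

Overall dilution factor = 1001 × 20 × 24.98 = 5.00 × 10⁵.
Original = 1.06 ppt × 5.00 × 10⁵ = 5.30 × 10⁵ ppt = 0.530 ppm.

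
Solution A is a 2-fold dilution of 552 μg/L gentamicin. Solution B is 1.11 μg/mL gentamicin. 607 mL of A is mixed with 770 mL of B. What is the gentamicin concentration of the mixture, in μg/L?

C_A = 552 μg/L / 2 = 276 μg/L.
C_B = 1.11 μg/mL = 1110 μg/L.
C_mix = (C_A·V_A + C_B·V_B)/(V_A + V_B) = (276×607 + 1110×770) / 1377 = 742 μg/L.

742 μg/L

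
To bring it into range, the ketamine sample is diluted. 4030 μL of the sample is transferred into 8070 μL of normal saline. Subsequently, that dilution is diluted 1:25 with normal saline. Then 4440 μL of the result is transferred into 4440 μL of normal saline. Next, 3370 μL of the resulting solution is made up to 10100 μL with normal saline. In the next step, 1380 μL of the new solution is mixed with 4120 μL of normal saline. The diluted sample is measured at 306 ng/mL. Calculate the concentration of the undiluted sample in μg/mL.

Overall dilution factor = 3.002 × 25 × 2 × 2.997 × 3.986 = 1793.
Original = 306 ng/mL × 1793 = 5.49 × 10⁵ ng/mL = 549 μg/mL.

549 μg/mL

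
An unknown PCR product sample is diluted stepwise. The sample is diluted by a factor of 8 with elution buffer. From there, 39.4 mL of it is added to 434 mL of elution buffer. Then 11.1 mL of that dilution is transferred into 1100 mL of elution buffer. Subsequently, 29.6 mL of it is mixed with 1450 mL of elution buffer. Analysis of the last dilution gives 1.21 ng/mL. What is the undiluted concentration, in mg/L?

582 mg/L

Overall dilution factor = 8 × 12.02 × 100.1 × 49.99 = 4.81 × 10⁵.
Original = 1.21 ng/mL × 4.81 × 10⁵ = 5.82 × 10⁵ ng/mL = 582 mg/L.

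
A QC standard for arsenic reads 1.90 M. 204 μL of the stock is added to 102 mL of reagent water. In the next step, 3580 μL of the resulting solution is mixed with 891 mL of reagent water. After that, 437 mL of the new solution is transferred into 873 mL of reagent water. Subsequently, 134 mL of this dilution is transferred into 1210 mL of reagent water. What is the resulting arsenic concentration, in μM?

0.505 μM

Overall dilution factor = 501 × 249.9 × 2.998 × 10.03 = 3.76 × 10⁶.
1.90 M / 3.76 × 10⁶ = 5.05 × 10⁻⁷ M = 0.505 μM.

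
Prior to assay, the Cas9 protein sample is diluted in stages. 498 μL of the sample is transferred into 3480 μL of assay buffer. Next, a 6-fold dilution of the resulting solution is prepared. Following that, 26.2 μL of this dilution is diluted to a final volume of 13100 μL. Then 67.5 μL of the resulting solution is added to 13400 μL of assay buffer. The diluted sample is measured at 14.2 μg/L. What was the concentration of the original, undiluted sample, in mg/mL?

Overall dilution factor = 7.988 × 6 × 500 × 199.5 = 4.78 × 10⁶.
Original = 14.2 μg/L × 4.78 × 10⁶ = 6.79 × 10⁷ μg/L = 67.9 mg/mL.

67.9 mg/mL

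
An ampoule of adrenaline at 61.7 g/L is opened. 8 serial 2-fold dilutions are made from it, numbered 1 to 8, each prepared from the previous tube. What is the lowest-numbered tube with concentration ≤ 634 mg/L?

tube 7

Tube n has concentration 61.7 g/L / 2ⁿ.
Need 2ⁿ ≥ 61.7 g/L / 634 mg/L = 97.3, so n ≥ 6.60.
First such tube: n = 7.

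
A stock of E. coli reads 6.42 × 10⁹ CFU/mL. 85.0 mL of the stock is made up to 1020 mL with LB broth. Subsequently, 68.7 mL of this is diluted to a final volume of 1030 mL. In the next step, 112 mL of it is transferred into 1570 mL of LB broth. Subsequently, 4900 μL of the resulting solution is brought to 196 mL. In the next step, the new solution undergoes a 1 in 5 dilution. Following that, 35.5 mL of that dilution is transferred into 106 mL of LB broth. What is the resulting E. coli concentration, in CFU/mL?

Overall dilution factor = 12 × 14.99 × 15.02 × 40 × 5 × 3.986 = 2.15 × 10⁶.
6.42 × 10⁹ CFU/mL / 2.15 × 10⁶ = 2980 CFU/mL.

2980 CFU/mL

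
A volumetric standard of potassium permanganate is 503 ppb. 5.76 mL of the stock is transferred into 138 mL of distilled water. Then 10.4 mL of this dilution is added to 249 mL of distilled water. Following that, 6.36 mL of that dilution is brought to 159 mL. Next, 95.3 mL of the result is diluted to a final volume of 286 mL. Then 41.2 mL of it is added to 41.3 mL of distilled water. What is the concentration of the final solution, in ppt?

5.38 ppt

Overall dilution factor = 24.96 × 24.94 × 25 × 3.001 × 2.002 = 9.35 × 10⁴.
503 ppb / 9.35 × 10⁴ = 5.38 × 10⁻³ ppb = 5.38 ppt.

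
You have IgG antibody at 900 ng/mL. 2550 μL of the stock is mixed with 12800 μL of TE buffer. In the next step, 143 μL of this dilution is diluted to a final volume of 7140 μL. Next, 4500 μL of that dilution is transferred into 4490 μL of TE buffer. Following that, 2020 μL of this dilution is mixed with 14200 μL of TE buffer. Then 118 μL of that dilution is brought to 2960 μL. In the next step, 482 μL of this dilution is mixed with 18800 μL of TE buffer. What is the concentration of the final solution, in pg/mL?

0.186 pg/mL

Overall dilution factor = 6.020 × 49.93 × 1.998 × 8.030 × 25.08 × 40.00 = 4.84 × 10⁶.
900 ng/mL / 4.84 × 10⁶ = 1.86 × 10⁻⁴ ng/mL = 0.186 pg/mL.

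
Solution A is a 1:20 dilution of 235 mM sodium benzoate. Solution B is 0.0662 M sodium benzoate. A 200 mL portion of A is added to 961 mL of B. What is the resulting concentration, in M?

C_A = 235 mM / 20 = 11.8 mM.
C_B = 0.0662 M = 66.2 mM.
C_mix = (C_A·V_A + C_B·V_B)/(V_A + V_B) = (11.8×200 + 66.2×961) / 1161 = 56.8 mM = 0.0568 M.

0.0568 M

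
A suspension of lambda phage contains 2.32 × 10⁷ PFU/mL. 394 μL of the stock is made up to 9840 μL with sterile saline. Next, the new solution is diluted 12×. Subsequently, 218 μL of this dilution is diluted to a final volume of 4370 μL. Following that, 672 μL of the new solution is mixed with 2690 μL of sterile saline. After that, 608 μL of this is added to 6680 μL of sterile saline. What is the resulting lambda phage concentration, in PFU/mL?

Overall dilution factor = 24.97 × 12 × 20.05 × 5.003 × 11.99 = 3.60 × 10⁵.
2.32 × 10⁷ PFU/mL / 3.60 × 10⁵ = 64.4 PFU/mL.

64.4 PFU/mL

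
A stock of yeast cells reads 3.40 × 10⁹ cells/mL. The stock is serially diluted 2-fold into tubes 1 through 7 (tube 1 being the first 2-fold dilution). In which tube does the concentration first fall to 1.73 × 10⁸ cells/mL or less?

tube 5

Tube n has concentration 3.40 × 10⁹ cells/mL / 2ⁿ.
Need 2ⁿ ≥ 3.40 × 10⁹ cells/mL / 1.73 × 10⁸ cells/mL = 19.7, so n ≥ 4.30.
First such tube: n = 5.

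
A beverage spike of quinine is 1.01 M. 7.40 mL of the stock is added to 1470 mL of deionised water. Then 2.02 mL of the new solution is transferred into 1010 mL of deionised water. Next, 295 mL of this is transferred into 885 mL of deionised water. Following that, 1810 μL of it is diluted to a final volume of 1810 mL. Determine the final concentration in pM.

2520 pM

Overall dilution factor = 199.6 × 501 × 4 × 1000 = 4.00 × 10⁸.
1.01 M / 4.00 × 10⁸ = 2.52 × 10⁻⁹ M = 2520 pM.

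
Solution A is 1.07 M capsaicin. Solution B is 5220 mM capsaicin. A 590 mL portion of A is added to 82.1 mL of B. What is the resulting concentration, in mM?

C_B = 5220 mM = 5.22 M.
C_mix = (C_A·V_A + C_B·V_B)/(V_A + V_B) = (1.07×590 + 5.22×82.1) / 672.1 = 1.58 M = 1580 mM.

1580 mM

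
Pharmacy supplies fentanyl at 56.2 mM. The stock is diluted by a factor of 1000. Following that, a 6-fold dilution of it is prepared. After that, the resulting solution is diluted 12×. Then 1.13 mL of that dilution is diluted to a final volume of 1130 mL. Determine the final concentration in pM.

781 pM

Overall dilution factor = 1000 × 6 × 12 × 1000 = 7.20 × 10⁷.
56.2 mM / 7.20 × 10⁷ = 7.81 × 10⁻⁷ mM = 781 pM.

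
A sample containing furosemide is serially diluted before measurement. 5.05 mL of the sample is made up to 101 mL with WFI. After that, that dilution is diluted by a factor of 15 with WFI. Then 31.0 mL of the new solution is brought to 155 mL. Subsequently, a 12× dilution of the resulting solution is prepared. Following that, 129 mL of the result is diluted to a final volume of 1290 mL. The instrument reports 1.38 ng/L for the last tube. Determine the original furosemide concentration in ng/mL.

Overall dilution factor = 20 × 15 × 5 × 12 × 10 = 1.80 × 10⁵.
Original = 1.38 ng/L × 1.80 × 10⁵ = 2.48 × 10⁵ ng/L = 248 ng/mL.

248 ng/mL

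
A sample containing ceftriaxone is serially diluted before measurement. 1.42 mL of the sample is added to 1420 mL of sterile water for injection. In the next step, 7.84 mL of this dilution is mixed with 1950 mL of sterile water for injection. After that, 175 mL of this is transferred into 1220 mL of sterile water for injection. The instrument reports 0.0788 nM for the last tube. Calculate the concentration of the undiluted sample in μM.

Overall dilution factor = 1001 × 249.7 × 7.971 = 1.99 × 10⁶.
Original = 0.0788 nM × 1.99 × 10⁶ = 1.57 × 10⁵ nM = 157 μM.

157 μM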